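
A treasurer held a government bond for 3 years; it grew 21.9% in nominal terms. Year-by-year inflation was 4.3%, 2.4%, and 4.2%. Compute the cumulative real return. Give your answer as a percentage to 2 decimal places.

Cumulative inflation factor: 1.043 × 1.024 × 1.042 ≈ 1.11289.
Nominal growth factor: 1.21900. Real growth factor = 1.21900 / 1.11289 ≈ 1.09535.
Total real return ≈ 9.5347%.

9.53%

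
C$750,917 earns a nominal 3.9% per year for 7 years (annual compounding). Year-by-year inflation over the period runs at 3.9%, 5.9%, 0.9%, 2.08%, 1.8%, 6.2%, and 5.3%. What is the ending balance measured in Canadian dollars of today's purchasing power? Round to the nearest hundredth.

C$760,775.94

Nominal value at maturity: C$750,917 × (1 + 3.9%)^7 ≈ C$981,523.65.
Price-level factor over 7 years: 1.039 × 1.059 × 1.009 × 1.0208 × 1.018 × 1.062 × 1.053 ≈ 1.2901612723.
The maturity value deflated by that factor is the answer in today's purchasing power.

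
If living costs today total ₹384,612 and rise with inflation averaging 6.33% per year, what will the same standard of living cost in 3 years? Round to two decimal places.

₹462,370.66

Cumulative price-level factor: (1+6.33%)^3 ≈ 1.2021743061.
Multiplying ₹384,612 by the price-level factor gives the future nominal sum.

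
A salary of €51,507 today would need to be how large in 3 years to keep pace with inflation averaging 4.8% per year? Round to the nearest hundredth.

Cumulative price-level factor: (1+4.8%)^3 = 1.151022592.
The nominal amount required is €51,507 scaled up by that factor.

€59,285.72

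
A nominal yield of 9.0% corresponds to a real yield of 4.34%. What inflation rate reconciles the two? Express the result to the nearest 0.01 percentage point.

From (1+r_nom) = (1+r_real)(1+π), we get 1+π = (1 + 9.0%)/(1 + 4.34%) = 1.090/1.0434 ≈ 1.04466.
So π ≈ 4.4662%.

4.47%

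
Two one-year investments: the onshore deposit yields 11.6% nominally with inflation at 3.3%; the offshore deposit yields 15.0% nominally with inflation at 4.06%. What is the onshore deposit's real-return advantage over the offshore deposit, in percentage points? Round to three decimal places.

-2.478

The onshore deposit real return: 1.116/1.033 − 1 = 8.0348%.
The offshore deposit real return: 1.150/1.0406 − 1 = 10.5132%.
Difference: 8.0348 − 10.5132 = -2.4784 pp.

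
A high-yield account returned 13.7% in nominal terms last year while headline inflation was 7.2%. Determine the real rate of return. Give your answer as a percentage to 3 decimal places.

Real return via the Fisher equation: (1 + 13.7%)/(1 + 7.2%) − 1 = 1.137/1.072 − 1 ≈ 0.06063.

6.063%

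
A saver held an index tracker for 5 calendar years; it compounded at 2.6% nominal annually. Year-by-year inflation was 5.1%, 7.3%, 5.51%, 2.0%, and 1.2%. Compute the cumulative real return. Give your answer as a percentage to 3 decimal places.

Cumulative inflation factor: 1.051 × 1.073 × 1.0551 × 1.020 × 1.012 ≈ 1.22822.
Nominal growth factor: 1.13694. Real growth factor = 1.13694 / 1.22822 ≈ 0.92568.
Total real return ≈ -7.4322%.

-7.432%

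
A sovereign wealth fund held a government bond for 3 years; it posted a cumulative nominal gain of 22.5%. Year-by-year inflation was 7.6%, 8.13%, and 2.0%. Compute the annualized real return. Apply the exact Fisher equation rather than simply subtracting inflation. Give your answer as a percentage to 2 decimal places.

Cumulative inflation factor: 1.076 × 1.0813 × 1.020 ≈ 1.18675.
Nominal growth factor: 1.22500. Real growth factor = 1.22500 / 1.18675 ≈ 1.03223.
Annualized: 1.03223^(1/3) − 1 ≈ 0.01063.

1.06%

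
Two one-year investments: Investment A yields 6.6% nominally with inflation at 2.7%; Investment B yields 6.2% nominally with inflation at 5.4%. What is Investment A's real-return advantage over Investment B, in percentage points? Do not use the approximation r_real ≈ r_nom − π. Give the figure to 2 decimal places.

3.04

Investment A real return: 1.066/1.027 − 1 = 3.797%.
Investment B real return: 1.062/1.054 − 1 = 0.759%.
Difference: 3.797 − 0.759 = 3.038 pp.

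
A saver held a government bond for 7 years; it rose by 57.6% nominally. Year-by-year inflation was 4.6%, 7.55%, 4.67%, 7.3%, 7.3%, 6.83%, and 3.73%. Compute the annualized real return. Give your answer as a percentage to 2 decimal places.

Cumulative inflation factor: 1.046 × 1.0755 × 1.0467 × 1.073 × 1.073 × 1.0683 × 1.0373 ≈ 1.50232.
Nominal growth factor: 1.57600. Real growth factor = 1.57600 / 1.50232 ≈ 1.04905.
Annualized: 1.04905^(1/7) − 1 ≈ 0.00686.

0.69%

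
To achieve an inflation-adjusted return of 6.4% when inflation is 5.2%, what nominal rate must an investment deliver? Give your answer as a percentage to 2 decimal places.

11.93%

By the Fisher equation, 1 + r_nom = (1 + 6.4%)(1 + 5.2%) = 1.064 × 1.052 = 1.119328.
So r_nom = 11.9328%.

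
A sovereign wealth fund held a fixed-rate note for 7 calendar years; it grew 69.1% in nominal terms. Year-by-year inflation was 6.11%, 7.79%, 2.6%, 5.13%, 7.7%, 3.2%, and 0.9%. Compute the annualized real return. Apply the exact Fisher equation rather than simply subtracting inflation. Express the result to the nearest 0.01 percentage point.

2.91%

Cumulative inflation factor: 1.0611 × 1.0779 × 1.026 × 1.0513 × 1.077 × 1.032 × 1.009 ≈ 1.38355.
Nominal growth factor: 1.69100. Real growth factor = 1.69100 / 1.38355 ≈ 1.22222.
Annualized: 1.22222^(1/7) − 1 ≈ 0.02908.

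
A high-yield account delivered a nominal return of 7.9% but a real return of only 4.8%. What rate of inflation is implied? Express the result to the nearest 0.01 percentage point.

2.96%

From (1+r_nom) = (1+r_real)(1+π), we get 1+π = (1 + 7.9%)/(1 + 4.8%) = 1.079/1.048 ≈ 1.02958.
So π ≈ 2.9580%.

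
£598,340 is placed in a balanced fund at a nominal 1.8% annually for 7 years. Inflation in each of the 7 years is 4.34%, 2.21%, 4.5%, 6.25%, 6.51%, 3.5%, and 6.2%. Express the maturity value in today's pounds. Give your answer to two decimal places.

Nominal value at maturity: £598,340 × (1 + 1.8%)^7 ≈ £677,926.30.
Price-level factor over 7 years: 1.0434 × 1.0221 × 1.045 × 1.0625 × 1.0651 × 1.035 × 1.062 ≈ 1.3862600289.
Dividing the nominal maturity value by the price-level factor gives the value in today's money.

£489,032.57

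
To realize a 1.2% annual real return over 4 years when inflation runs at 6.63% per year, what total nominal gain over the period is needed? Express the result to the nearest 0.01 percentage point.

35.59%

Required annual nominal rate: (1+1.2%)(1+6.63%) − 1 = 7.90956%.
Cumulative over 4 years: (1 + 0.0790956)^4 − 1 ≈ 0.35594.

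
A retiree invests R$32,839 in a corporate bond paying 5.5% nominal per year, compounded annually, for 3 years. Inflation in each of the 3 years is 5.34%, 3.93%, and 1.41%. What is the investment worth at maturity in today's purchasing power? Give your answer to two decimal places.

Nominal value at maturity: R$32,839 × (1 + 5.5%)^3 ≈ R$38,560.91.
Price-level factor over 3 years: 1.0534 × 1.0393 × 1.0141 ≈ 1.1102352805.
The maturity value deflated by that factor is the answer in today's purchasing power.

R$34,732.20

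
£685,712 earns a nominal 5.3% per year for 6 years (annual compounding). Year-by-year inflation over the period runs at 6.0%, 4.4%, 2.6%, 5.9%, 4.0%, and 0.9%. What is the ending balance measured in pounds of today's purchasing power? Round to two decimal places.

Nominal value at maturity: £685,712 × (1 + 5.3%)^6 ≈ £934,785.52.
Price-level factor over 6 years: 1.060 × 1.044 × 1.026 × 1.059 × 1.040 × 1.009 ≈ 1.2617525478.
Dividing the nominal maturity value by the price-level factor gives the value in today's money.

£740,862.80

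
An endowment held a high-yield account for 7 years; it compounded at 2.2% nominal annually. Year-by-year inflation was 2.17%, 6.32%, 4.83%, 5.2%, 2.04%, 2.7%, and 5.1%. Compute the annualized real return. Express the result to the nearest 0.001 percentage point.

Cumulative inflation factor: 1.0217 × 1.0632 × 1.0483 × 1.052 × 1.0204 × 1.027 × 1.051 ≈ 1.31942.
Nominal growth factor: 1.16454. Real growth factor = 1.16454 / 1.31942 ≈ 0.88262.
Annualized: 0.88262^(1/7) − 1 ≈ -0.01768.

-1.768%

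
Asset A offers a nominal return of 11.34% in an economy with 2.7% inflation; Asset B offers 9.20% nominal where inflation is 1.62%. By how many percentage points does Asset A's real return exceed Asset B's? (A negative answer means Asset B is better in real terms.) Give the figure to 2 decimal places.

Asset A real return: 1.1134/1.027 − 1 = 8.413%.
Asset B real return: 1.0920/1.0162 − 1 = 7.459%.
Difference: 8.413 − 7.459 = 0.954 pp.

0.95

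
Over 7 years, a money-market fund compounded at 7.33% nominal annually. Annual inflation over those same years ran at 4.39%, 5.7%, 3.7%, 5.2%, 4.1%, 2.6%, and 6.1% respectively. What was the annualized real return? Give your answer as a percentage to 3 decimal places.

2.673%

Cumulative inflation factor: 1.0439 × 1.057 × 1.037 × 1.052 × 1.041 × 1.026 × 1.061 ≈ 1.36409.
Nominal growth factor: 1.64077. Real growth factor = 1.64077 / 1.36409 ≈ 1.20283.
Annualized: 1.20283^(1/7) − 1 ≈ 0.02673.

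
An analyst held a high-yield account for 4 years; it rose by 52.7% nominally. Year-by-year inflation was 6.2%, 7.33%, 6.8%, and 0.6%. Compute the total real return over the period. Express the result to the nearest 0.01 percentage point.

Cumulative inflation factor: 1.062 × 1.0733 × 1.068 × 1.006 ≈ 1.22466.
Nominal growth factor: 1.52700. Real growth factor = 1.52700 / 1.22466 ≈ 1.24688.
Total real return ≈ 24.6879%.

24.69%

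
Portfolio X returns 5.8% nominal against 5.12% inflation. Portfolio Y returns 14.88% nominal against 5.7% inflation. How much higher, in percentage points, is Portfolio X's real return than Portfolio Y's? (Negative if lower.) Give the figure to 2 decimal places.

-8.04

Portfolio X real return: 1.058/1.0512 − 1 = 0.647%.
Portfolio Y real return: 1.1488/1.057 − 1 = 8.685%.
Difference: 0.647 − 8.685 = -8.038 pp.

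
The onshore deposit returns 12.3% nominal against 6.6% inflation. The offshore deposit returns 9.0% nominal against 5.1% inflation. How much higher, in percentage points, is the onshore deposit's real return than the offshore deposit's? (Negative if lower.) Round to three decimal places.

The onshore deposit real return: 1.123/1.066 − 1 = 5.3471%.
The offshore deposit real return: 1.090/1.051 − 1 = 3.7108%.
Difference: 5.3471 − 3.7108 = 1.6363 pp.

1.636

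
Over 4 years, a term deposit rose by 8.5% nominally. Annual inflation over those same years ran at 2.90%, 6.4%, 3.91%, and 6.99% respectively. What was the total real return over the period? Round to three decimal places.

Cumulative inflation factor: 1.0290 × 1.064 × 1.0391 × 1.0699 ≈ 1.21719.
Nominal growth factor: 1.08500. Real growth factor = 1.08500 / 1.21719 ≈ 0.89140.
Total real return ≈ -10.8601%.

-10.860%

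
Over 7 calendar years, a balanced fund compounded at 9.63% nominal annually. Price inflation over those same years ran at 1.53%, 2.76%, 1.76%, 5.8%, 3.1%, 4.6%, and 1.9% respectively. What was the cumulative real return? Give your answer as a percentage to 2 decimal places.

Cumulative inflation factor: 1.0153 × 1.0276 × 1.0176 × 1.058 × 1.031 × 1.046 × 1.019 ≈ 1.23437.
Nominal growth factor: 1.90329. Real growth factor = 1.90329 / 1.23437 ≈ 1.54191.
Total real return ≈ 54.1914%.

54.19%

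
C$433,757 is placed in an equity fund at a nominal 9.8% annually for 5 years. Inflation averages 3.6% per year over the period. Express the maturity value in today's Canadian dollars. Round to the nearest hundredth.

Nominal value at maturity: C$433,757 × (1 + 9.8%)^5 ≈ C$692,242.40.
Price-level factor over 5 years: (1 + 3.6%)^5 ≈ 1.1934350185.
Dividing the nominal maturity value by the price-level factor gives the value in today's money.

C$580,041.97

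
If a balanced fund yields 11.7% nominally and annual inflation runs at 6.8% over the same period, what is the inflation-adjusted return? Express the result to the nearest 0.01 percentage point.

4.59%

Real return via the Fisher equation: (1 + 11.7%)/(1 + 6.8%) − 1 = 1.117/1.068 − 1 ≈ 0.04588.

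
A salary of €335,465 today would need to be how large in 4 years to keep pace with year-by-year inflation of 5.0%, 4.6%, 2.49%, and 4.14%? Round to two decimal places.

€393,248.67

Cumulative price-level factor: 1.050 × 1.046 × 1.0249 × 1.0414 ≈ 1.1722494835.
The nominal amount required is €335,465 scaled up by that factor.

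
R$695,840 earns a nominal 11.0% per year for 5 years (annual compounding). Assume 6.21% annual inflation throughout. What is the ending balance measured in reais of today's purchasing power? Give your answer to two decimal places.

Nominal value at maturity: R$695,840 × (1 + 11.0%)^5 ≈ R$1,172,530.87.
Price-level factor over 5 years: (1 + 6.21%)^5 ≈ 1.3515342136.
The maturity value deflated by that factor is the answer in today's purchasing power.

R$867,555.45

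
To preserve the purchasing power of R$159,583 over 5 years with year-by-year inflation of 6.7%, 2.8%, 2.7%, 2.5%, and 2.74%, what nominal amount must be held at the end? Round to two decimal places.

Cumulative price-level factor: 1.067 × 1.028 × 1.027 × 1.025 × 1.0274 ≈ 1.1862914613.
Multiplying R$159,583 by the price-level factor gives the future nominal sum.

R$189,311.95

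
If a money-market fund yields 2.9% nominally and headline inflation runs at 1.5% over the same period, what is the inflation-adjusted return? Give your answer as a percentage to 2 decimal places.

Real return via the Fisher equation: (1 + 2.9%)/(1 + 1.5%) − 1 = 1.029/1.015 − 1 ≈ 0.01379.

1.38%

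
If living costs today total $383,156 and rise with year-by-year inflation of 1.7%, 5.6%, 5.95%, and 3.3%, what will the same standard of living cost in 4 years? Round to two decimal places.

$450,362.05

Cumulative price-level factor: 1.017 × 1.056 × 1.0595 × 1.033 ≈ 1.1754012648.
Multiplying $383,156 by the price-level factor gives the future nominal sum.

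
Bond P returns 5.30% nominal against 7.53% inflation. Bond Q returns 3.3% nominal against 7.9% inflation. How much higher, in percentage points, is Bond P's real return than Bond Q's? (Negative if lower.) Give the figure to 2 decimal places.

Bond P real return: 1.0530/1.0753 − 1 = -2.074%.
Bond Q real return: 1.033/1.079 − 1 = -4.263%.
Difference: -2.074 − (-4.263) = 2.189 pp.

2.19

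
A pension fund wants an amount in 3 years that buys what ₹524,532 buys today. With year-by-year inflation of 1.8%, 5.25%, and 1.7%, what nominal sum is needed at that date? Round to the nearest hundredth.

₹571,561.31

Cumulative price-level factor: 1.018 × 1.0525 × 1.017 = 1.089659565.
The nominal amount required is ₹524,532 scaled up by that factor.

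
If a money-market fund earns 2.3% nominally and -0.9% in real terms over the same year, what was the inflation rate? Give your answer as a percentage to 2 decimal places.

3.23%

From (1+r_nom) = (1+r_real)(1+π), we get 1+π = (1 + 2.3%)/(1 − 0.9%) = 1.023/0.991 ≈ 1.03229.
So π ≈ 3.2291%.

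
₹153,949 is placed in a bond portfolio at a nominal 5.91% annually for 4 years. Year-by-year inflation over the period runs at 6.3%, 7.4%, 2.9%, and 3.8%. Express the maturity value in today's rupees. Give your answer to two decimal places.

₹158,845.34

Nominal value at maturity: ₹153,949 × (1 + 5.91%)^4 ≈ ₹193,697.83.
Price-level factor over 4 years: 1.063 × 1.074 × 1.029 × 1.038 ≈ 1.2194114655.
The maturity value deflated by that factor is the answer in today's purchasing power.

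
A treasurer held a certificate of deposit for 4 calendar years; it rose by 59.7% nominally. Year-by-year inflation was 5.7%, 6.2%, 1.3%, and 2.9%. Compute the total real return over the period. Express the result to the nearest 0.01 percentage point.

36.48%

Cumulative inflation factor: 1.057 × 1.062 × 1.013 × 1.029 ≈ 1.17010.
Nominal growth factor: 1.59700. Real growth factor = 1.59700 / 1.17010 ≈ 1.36484.
Total real return ≈ 36.4836%.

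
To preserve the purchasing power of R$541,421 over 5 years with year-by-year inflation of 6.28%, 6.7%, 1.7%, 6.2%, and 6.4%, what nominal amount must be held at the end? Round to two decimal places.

R$705,566.84

Cumulative price-level factor: 1.0628 × 1.067 × 1.017 × 1.062 × 1.064 ≈ 1.3031759689.
The nominal amount required is R$541,421 scaled up by that factor.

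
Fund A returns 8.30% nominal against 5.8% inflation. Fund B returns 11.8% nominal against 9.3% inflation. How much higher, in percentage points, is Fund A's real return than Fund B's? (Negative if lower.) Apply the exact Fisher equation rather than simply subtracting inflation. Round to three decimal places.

0.076

Fund A real return: 1.0830/1.058 − 1 = 2.3629%.
Fund B real return: 1.118/1.093 − 1 = 2.2873%.
Difference: 2.3629 − 2.2873 = 0.0756 pp.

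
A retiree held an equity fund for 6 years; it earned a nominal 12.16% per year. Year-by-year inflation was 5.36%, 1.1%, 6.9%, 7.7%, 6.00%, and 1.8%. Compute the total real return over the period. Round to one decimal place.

50.4%

Cumulative inflation factor: 1.0536 × 1.011 × 1.069 × 1.077 × 1.0600 × 1.018 ≈ 1.32335.
Nominal growth factor: 1.99080. Real growth factor = 1.99080 / 1.32335 ≈ 1.50437.
Total real return ≈ 50.4368%.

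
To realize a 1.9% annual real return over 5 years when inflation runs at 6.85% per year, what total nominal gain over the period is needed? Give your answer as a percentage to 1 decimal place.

Required annual nominal rate: (1+1.9%)(1+6.85%) − 1 = 8.88015%.
Cumulative over 5 years: (1 + 0.0888015)^5 − 1 ≈ 0.53018.

53.0%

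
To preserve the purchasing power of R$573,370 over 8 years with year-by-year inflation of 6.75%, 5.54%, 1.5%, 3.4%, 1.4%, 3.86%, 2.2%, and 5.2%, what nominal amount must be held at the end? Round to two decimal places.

R$767,643.24

Cumulative price-level factor: 1.0675 × 1.0554 × 1.015 × 1.034 × 1.014 × 1.0386 × 1.022 × 1.052 ≈ 1.3388270039.
Multiplying R$573,370 by the price-level factor gives the future nominal sum.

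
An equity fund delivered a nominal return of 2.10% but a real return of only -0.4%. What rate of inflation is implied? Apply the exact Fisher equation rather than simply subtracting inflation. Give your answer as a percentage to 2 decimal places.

From (1+r_nom) = (1+r_real)(1+π), we get 1+π = (1 + 2.10%)/(1 − 0.4%) = 1.0210/0.996 ≈ 1.02510.
So π ≈ 2.5100%.

2.51%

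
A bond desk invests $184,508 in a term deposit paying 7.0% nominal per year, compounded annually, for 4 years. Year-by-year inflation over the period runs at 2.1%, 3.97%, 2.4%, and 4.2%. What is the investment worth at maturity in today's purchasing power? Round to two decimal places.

$213,525.06

Nominal value at maturity: $184,508 × (1 + 7.0%)^4 ≈ $241,852.35.
Price-level factor over 4 years: 1.021 × 1.0397 × 1.024 × 1.042 ≈ 1.1326649502.
The maturity value deflated by that factor is the answer in today's purchasing power.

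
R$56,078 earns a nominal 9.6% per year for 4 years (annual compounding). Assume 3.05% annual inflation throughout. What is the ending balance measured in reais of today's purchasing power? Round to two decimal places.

R$71,753.44

Nominal value at maturity: R$56,078 × (1 + 9.6%)^4 ≈ R$80,916.06.
Price-level factor over 4 years: (1 + 3.05%)^4 ≈ 1.1276958559.
The maturity value deflated by that factor is the answer in today's purchasing power.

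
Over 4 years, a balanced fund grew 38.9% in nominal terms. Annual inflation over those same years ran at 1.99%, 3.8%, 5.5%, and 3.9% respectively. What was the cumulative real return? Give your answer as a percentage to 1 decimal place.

19.7%

Cumulative inflation factor: 1.0199 × 1.038 × 1.055 × 1.039 ≈ 1.16044.
Nominal growth factor: 1.38900. Real growth factor = 1.38900 / 1.16044 ≈ 1.19696.
Total real return ≈ 19.6959%.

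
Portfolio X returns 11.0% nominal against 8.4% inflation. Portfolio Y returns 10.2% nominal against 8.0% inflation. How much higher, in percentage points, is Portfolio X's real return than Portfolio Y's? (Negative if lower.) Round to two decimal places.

Portfolio X real return: 1.110/1.084 − 1 = 2.399%.
Portfolio Y real return: 1.102/1.080 − 1 = 2.037%.
Difference: 2.399 − 2.037 = 0.362 pp.

0.36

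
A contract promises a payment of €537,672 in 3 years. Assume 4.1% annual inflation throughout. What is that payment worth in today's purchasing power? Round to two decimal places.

Price-level factor over 3 years: (1 + 4.1%)^3 = 1.128111921.
Purchasing power today: €537,672 divided by that factor.

€476,612.28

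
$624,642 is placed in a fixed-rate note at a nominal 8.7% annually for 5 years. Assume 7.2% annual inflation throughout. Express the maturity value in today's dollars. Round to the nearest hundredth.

$669,583.86

Nominal value at maturity: $624,642 × (1 + 8.7%)^5 ≈ $947,935.75.
Price-level factor over 5 years: (1 + 7.2%)^5 ≈ 1.4157087842.
Dividing the nominal maturity value by the price-level factor gives the value in today's money.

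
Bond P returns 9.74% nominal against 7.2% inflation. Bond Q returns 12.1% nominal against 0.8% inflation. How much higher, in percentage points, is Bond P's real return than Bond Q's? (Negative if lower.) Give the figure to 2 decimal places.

-8.84

Bond P real return: 1.0974/1.072 − 1 = 2.369%.
Bond Q real return: 1.121/1.008 − 1 = 11.210%.
Difference: 2.369 − 11.210 = -8.841 pp.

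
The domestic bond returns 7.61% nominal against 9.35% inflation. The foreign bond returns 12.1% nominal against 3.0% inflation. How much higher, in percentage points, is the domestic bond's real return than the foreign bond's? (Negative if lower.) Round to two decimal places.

The domestic bond real return: 1.0761/1.0935 − 1 = -1.591%.
The foreign bond real return: 1.121/1.030 − 1 = 8.835%.
Difference: -1.591 − 8.835 = -10.426 pp.

-10.43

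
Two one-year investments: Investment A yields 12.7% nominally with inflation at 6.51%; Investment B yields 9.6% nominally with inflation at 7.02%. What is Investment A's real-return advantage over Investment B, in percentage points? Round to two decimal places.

Investment A real return: 1.127/1.0651 − 1 = 5.812%.
Investment B real return: 1.096/1.0702 − 1 = 2.411%.
Difference: 5.812 − 2.411 = 3.401 pp.

3.40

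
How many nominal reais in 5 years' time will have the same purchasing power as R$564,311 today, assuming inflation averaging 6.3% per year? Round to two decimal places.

R$765,922.52

Cumulative price-level factor: (1+6.3%)^5 ≈ 1.3572702272.
The nominal amount required is R$564,311 scaled up by that factor.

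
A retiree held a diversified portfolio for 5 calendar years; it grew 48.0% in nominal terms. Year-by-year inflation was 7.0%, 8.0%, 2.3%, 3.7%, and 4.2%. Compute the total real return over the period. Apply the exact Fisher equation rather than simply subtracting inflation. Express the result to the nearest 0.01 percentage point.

Cumulative inflation factor: 1.070 × 1.080 × 1.023 × 1.037 × 1.042 ≈ 1.27741.
Nominal growth factor: 1.48000. Real growth factor = 1.48000 / 1.27741 ≈ 1.15860.
Total real return ≈ 15.8596%.

15.86%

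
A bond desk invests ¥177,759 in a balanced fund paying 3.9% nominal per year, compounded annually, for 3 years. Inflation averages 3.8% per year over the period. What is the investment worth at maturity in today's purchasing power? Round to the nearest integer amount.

¥178,273

Nominal value at maturity: ¥177,759 × (1 + 3.9%)^3 ≈ ¥199,378.
Price-level factor over 3 years: (1 + 3.8%)^3 = 1.118386872.
Dividing the nominal maturity value by the price-level factor gives the value in today's money.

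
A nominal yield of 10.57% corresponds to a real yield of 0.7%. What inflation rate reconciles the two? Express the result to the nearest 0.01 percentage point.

From (1+r_nom) = (1+r_real)(1+π), we get 1+π = (1 + 10.57%)/(1 + 0.7%) = 1.1057/1.007 ≈ 1.09801.
So π ≈ 9.8014%.

9.80%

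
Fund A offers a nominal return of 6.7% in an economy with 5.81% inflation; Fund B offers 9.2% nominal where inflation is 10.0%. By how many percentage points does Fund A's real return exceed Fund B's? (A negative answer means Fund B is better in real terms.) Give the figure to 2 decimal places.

Fund A real return: 1.067/1.0581 − 1 = 0.841%.
Fund B real return: 1.092/1.100 − 1 = -0.727%.
Difference: 0.841 − (-0.727) = 1.568 pp.

1.57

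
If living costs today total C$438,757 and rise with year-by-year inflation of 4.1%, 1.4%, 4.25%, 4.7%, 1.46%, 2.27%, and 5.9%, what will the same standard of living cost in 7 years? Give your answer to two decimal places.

C$555,487.85

Cumulative price-level factor: 1.041 × 1.014 × 1.0425 × 1.047 × 1.0146 × 1.0227 × 1.059 ≈ 1.2660489689.
The nominal amount required is C$438,757 scaled up by that factor.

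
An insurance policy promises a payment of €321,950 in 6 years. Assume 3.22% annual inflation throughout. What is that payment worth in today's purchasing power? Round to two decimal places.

Price-level factor over 6 years: (1 + 3.22%)^6 ≈ 1.2094366593.
Purchasing power today: €321,950 divided by that factor.

€266,198.31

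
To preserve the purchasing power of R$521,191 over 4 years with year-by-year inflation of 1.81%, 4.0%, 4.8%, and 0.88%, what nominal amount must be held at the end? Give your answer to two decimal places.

Cumulative price-level factor: 1.0181 × 1.040 × 1.048 × 1.0088 ≈ 1.1194124505.
The nominal amount required is R$521,191 scaled up by that factor.

R$583,427.69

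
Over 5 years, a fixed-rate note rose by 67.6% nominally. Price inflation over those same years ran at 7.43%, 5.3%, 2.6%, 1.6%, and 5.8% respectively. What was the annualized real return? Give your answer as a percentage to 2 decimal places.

Cumulative inflation factor: 1.0743 × 1.053 × 1.026 × 1.016 × 1.058 ≈ 1.24762.
Nominal growth factor: 1.67600. Real growth factor = 1.67600 / 1.24762 ≈ 1.34336.
Annualized: 1.34336^(1/5) − 1 ≈ 0.06081.

6.08%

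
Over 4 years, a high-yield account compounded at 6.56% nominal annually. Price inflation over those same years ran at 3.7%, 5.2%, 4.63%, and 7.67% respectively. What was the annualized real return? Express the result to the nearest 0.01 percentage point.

1.21%

Cumulative inflation factor: 1.037 × 1.052 × 1.0463 × 1.0767 ≈ 1.22898.
Nominal growth factor: 1.28937. Real growth factor = 1.28937 / 1.22898 ≈ 1.04914.
Annualized: 1.04914^(1/4) − 1 ≈ 0.01206.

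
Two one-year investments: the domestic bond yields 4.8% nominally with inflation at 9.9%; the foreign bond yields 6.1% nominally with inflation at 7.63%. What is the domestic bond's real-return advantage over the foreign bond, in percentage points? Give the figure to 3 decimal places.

-3.219

The domestic bond real return: 1.048/1.099 − 1 = -4.6406%.
The foreign bond real return: 1.061/1.0763 − 1 = -1.4215%.
Difference: -4.6406 − (-1.4215) = -3.2191 pp.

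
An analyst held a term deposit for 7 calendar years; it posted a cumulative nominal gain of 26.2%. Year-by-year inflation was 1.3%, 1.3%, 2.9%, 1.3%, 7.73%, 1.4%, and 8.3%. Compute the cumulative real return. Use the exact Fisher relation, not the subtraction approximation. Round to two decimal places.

Cumulative inflation factor: 1.013 × 1.013 × 1.029 × 1.013 × 1.0773 × 1.014 × 1.083 ≈ 1.26546.
Nominal growth factor: 1.26200. Real growth factor = 1.26200 / 1.26546 ≈ 0.99727.
Total real return ≈ -0.2730%.

-0.27%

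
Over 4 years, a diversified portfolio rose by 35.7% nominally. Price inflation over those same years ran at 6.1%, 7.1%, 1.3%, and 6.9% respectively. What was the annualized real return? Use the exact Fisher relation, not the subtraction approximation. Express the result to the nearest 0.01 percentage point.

2.48%

Cumulative inflation factor: 1.061 × 1.071 × 1.013 × 1.069 ≈ 1.23053.
Nominal growth factor: 1.35700. Real growth factor = 1.35700 / 1.23053 ≈ 1.10278.
Annualized: 1.10278^(1/4) − 1 ≈ 0.02476.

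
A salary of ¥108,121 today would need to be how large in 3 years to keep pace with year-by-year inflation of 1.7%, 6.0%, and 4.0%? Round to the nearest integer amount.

¥121,219

Cumulative price-level factor: 1.017 × 1.060 × 1.040 = 1.1211408.
Multiplying ¥108,121 by the price-level factor gives the future nominal sum.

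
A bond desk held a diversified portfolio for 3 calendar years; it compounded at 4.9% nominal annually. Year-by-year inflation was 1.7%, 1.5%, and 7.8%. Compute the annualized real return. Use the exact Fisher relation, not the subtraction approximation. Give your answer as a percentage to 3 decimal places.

Cumulative inflation factor: 1.017 × 1.015 × 1.078 ≈ 1.11277.
Nominal growth factor: 1.15432. Real growth factor = 1.15432 / 1.11277 ≈ 1.03734.
Annualized: 1.03734^(1/3) − 1 ≈ 0.01229.

1.229%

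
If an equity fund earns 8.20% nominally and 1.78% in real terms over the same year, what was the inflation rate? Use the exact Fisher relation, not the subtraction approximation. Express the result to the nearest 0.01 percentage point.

From (1+r_nom) = (1+r_real)(1+π), we get 1+π = (1 + 8.20%)/(1 + 1.78%) = 1.0820/1.0178 ≈ 1.06308.
So π ≈ 6.3077%.

6.31%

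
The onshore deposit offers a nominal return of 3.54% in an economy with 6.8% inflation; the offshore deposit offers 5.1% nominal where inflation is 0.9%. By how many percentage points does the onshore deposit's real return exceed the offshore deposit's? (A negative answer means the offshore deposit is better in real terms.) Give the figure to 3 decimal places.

The onshore deposit real return: 1.0354/1.068 − 1 = -3.0524%.
The offshore deposit real return: 1.051/1.009 − 1 = 4.1625%.
Difference: -3.0524 − 4.1625 = -7.2149 pp.

-7.215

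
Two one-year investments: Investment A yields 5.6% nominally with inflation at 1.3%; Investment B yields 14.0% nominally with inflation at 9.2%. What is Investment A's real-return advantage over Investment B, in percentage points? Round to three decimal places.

-0.151

Investment A real return: 1.056/1.013 − 1 = 4.2448%.
Investment B real return: 1.140/1.092 − 1 = 4.3956%.
Difference: 4.2448 − 4.3956 = -0.1508 pp.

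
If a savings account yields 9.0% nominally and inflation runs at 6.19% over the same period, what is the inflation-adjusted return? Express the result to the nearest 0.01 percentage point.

2.65%

Real return via the Fisher equation: (1 + 9.0%)/(1 + 6.19%) − 1 = 1.090/1.0619 − 1 ≈ 0.02646.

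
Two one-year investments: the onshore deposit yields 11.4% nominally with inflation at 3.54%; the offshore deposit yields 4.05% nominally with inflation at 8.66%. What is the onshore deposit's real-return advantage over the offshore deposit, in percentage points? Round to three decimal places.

11.834

The onshore deposit real return: 1.114/1.0354 − 1 = 7.5913%.
The offshore deposit real return: 1.0405/1.0866 − 1 = -4.2426%.
Difference: 7.5913 − (-4.2426) = 11.8339 pp.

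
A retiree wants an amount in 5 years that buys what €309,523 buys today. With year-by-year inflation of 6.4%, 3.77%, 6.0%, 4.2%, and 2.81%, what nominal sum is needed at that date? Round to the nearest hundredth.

Cumulative price-level factor: 1.064 × 1.0377 × 1.060 × 1.042 × 1.0281 ≈ 1.2537830321.
The nominal amount required is €309,523 scaled up by that factor.

€388,074.69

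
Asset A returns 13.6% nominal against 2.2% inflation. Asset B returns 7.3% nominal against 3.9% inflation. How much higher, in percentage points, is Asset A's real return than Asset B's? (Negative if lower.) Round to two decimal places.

Asset A real return: 1.136/1.022 − 1 = 11.155%.
Asset B real return: 1.073/1.039 − 1 = 3.272%.
Difference: 11.155 − 3.272 = 7.883 pp.

7.88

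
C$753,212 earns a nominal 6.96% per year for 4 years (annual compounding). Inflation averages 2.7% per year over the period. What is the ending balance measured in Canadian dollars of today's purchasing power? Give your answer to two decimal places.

C$886,178.14

Nominal value at maturity: C$753,212 × (1 + 6.96%)^4 ≈ C$985,831.76.
Price-level factor over 4 years: (1 + 2.7%)^4 ≈ 1.1124532634.
Dividing the nominal maturity value by the price-level factor gives the value in today's money.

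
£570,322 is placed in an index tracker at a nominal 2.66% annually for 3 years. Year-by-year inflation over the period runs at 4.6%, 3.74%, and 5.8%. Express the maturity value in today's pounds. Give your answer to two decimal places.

£537,477.52

Nominal value at maturity: £570,322 × (1 + 2.66%)^3 ≈ £617,055.04.
Price-level factor over 3 years: 1.046 × 1.0374 × 1.058 = 1.1480573832.
The maturity value deflated by that factor is the answer in today's purchasing power.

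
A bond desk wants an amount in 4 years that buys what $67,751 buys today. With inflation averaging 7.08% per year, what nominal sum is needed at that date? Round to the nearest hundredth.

$89,073.63

Cumulative price-level factor: (1+7.08%)^4 ≈ 1.3147205462.
The nominal amount required is $67,751 scaled up by that factor.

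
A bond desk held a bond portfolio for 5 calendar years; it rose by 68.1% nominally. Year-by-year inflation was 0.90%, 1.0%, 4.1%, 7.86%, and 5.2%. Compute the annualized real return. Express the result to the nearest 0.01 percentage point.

Cumulative inflation factor: 1.0090 × 1.010 × 1.041 × 1.0786 × 1.052 ≈ 1.20376.
Nominal growth factor: 1.68100. Real growth factor = 1.68100 / 1.20376 ≈ 1.39646.
Annualized: 1.39646^(1/5) − 1 ≈ 0.06907.

6.91%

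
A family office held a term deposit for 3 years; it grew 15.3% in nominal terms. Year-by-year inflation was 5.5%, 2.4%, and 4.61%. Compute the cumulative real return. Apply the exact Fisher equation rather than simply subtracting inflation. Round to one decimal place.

Cumulative inflation factor: 1.055 × 1.024 × 1.0461 ≈ 1.13012.
Nominal growth factor: 1.15300. Real growth factor = 1.15300 / 1.13012 ≈ 1.02024.
Total real return ≈ 2.0243%.

2.0%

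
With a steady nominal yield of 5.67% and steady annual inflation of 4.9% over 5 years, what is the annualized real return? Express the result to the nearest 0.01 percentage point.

With constant rates the annual real return is the same each year: (1+5.67%)/(1+4.9%) − 1 = 0.00734.

0.73%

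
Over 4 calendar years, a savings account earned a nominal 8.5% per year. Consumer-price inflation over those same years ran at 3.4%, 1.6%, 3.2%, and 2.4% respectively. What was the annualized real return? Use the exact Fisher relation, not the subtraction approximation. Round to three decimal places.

Cumulative inflation factor: 1.034 × 1.016 × 1.032 × 1.024 ≈ 1.11018.
Nominal growth factor: 1.38586. Real growth factor = 1.38586 / 1.11018 ≈ 1.24832.
Annualized: 1.24832^(1/4) − 1 ≈ 0.05702.

5.702%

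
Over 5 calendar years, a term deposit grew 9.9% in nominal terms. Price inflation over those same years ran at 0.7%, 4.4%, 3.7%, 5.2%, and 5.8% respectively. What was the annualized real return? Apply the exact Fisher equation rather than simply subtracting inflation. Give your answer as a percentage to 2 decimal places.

Cumulative inflation factor: 1.007 × 1.044 × 1.037 × 1.052 × 1.058 ≈ 1.21342.
Nominal growth factor: 1.09900. Real growth factor = 1.09900 / 1.21342 ≈ 0.90571.
Annualized: 0.90571^(1/5) − 1 ≈ -0.01961.

-1.96%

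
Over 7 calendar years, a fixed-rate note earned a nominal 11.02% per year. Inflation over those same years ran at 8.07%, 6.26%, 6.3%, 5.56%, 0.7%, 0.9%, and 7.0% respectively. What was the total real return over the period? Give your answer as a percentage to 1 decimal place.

48.4%

Cumulative inflation factor: 1.0807 × 1.0626 × 1.063 × 1.0556 × 1.007 × 1.009 × 1.070 ≈ 1.40092.
Nominal growth factor: 2.07878. Real growth factor = 2.07878 / 1.40092 ≈ 1.48387.
Total real return ≈ 48.3872%.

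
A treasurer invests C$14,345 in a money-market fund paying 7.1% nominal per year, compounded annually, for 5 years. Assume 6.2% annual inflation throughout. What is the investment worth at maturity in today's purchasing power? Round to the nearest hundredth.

Nominal value at maturity: C$14,345 × (1 + 7.1%)^5 ≈ C$20,213.80.
Price-level factor over 5 years: (1 + 6.2%)^5 ≈ 1.3508980778.
The maturity value deflated by that factor is the answer in today's purchasing power.

C$14,963.23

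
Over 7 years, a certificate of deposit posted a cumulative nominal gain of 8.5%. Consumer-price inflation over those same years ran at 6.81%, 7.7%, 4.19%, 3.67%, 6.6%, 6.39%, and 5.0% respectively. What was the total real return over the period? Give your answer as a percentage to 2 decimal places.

-26.67%

Cumulative inflation factor: 1.0681 × 1.077 × 1.0419 × 1.0367 × 1.066 × 1.0639 × 1.050 ≈ 1.47963.
Nominal growth factor: 1.08500. Real growth factor = 1.08500 / 1.47963 ≈ 0.73329.
Total real return ≈ -26.6710%.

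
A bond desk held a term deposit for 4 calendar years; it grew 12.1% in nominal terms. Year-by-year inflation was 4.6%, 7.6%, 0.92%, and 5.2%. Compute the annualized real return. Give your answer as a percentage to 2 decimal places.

Cumulative inflation factor: 1.046 × 1.076 × 1.0092 × 1.052 ≈ 1.19491.
Nominal growth factor: 1.12100. Real growth factor = 1.12100 / 1.19491 ≈ 0.93814.
Annualized: 0.93814^(1/4) − 1 ≈ -0.01584.

-1.58%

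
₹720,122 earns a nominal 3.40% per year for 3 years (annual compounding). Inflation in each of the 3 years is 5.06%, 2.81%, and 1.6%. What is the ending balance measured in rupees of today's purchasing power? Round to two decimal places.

Nominal value at maturity: ₹720,122 × (1 + 3.40%)^3 ≈ ₹796,100.13.
Price-level factor over 3 years: 1.0506 × 1.0281 × 1.016 ≈ 1.0974038098.
Dividing the nominal maturity value by the price-level factor gives the value in today's money.

₹725,439.55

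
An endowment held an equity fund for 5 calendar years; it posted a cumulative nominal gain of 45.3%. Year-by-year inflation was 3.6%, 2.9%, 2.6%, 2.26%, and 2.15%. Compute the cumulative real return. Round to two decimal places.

27.17%

Cumulative inflation factor: 1.036 × 1.029 × 1.026 × 1.0226 × 1.0215 ≈ 1.14253.
Nominal growth factor: 1.45300. Real growth factor = 1.45300 / 1.14253 ≈ 1.27174.
Total real return ≈ 27.1742%.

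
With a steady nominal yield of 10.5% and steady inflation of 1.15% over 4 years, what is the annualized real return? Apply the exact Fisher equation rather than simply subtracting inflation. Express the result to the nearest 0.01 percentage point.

With constant rates the annual real return is the same each year: (1+10.5%)/(1+1.15%) − 1 = 0.09244.

9.24%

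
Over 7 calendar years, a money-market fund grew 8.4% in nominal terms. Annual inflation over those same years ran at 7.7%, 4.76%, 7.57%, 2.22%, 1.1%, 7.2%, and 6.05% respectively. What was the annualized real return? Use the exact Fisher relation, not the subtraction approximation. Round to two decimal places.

Cumulative inflation factor: 1.077 × 1.0476 × 1.0757 × 1.0222 × 1.011 × 1.072 × 1.0605 ≈ 1.42592.
Nominal growth factor: 1.08400. Real growth factor = 1.08400 / 1.42592 ≈ 0.76021.
Annualized: 0.76021^(1/7) − 1 ≈ -0.03841.

-3.84%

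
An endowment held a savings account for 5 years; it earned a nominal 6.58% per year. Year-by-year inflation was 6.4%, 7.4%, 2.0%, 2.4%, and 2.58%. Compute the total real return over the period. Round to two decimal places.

12.32%

Cumulative inflation factor: 1.064 × 1.074 × 1.020 × 1.024 × 1.0258 ≈ 1.22436.
Nominal growth factor: 1.37524. Real growth factor = 1.37524 / 1.22436 ≈ 1.12323.
Total real return ≈ 12.3233%.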